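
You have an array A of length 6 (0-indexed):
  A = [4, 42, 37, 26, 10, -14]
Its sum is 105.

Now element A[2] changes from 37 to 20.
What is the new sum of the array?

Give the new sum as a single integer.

Old value at index 2: 37
New value at index 2: 20
Delta = 20 - 37 = -17
New sum = old_sum + delta = 105 + (-17) = 88

Answer: 88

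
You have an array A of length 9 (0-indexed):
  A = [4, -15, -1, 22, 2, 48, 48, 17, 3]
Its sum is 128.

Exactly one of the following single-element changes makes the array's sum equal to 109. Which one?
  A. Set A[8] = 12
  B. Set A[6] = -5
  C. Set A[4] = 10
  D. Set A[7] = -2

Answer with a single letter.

Option A: A[8] 3->12, delta=9, new_sum=128+(9)=137
Option B: A[6] 48->-5, delta=-53, new_sum=128+(-53)=75
Option C: A[4] 2->10, delta=8, new_sum=128+(8)=136
Option D: A[7] 17->-2, delta=-19, new_sum=128+(-19)=109 <-- matches target

Answer: D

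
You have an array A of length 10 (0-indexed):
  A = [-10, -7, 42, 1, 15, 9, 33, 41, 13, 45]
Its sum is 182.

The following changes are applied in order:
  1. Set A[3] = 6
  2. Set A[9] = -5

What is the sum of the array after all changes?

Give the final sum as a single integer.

Answer: 137

Derivation:
Initial sum: 182
Change 1: A[3] 1 -> 6, delta = 5, sum = 187
Change 2: A[9] 45 -> -5, delta = -50, sum = 137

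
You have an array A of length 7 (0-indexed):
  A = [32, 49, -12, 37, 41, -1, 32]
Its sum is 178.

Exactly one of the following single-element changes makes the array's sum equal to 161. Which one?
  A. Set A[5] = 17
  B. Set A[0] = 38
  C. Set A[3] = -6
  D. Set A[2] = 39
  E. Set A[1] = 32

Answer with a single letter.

Answer: E

Derivation:
Option A: A[5] -1->17, delta=18, new_sum=178+(18)=196
Option B: A[0] 32->38, delta=6, new_sum=178+(6)=184
Option C: A[3] 37->-6, delta=-43, new_sum=178+(-43)=135
Option D: A[2] -12->39, delta=51, new_sum=178+(51)=229
Option E: A[1] 49->32, delta=-17, new_sum=178+(-17)=161 <-- matches target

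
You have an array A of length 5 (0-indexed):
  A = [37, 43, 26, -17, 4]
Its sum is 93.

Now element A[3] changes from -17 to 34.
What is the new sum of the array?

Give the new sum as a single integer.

Answer: 144

Derivation:
Old value at index 3: -17
New value at index 3: 34
Delta = 34 - -17 = 51
New sum = old_sum + delta = 93 + (51) = 144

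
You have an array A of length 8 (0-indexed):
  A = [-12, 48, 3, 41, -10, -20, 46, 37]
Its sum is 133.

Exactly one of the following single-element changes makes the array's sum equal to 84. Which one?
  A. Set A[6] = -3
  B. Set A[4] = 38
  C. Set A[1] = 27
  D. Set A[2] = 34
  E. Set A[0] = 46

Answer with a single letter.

Answer: A

Derivation:
Option A: A[6] 46->-3, delta=-49, new_sum=133+(-49)=84 <-- matches target
Option B: A[4] -10->38, delta=48, new_sum=133+(48)=181
Option C: A[1] 48->27, delta=-21, new_sum=133+(-21)=112
Option D: A[2] 3->34, delta=31, new_sum=133+(31)=164
Option E: A[0] -12->46, delta=58, new_sum=133+(58)=191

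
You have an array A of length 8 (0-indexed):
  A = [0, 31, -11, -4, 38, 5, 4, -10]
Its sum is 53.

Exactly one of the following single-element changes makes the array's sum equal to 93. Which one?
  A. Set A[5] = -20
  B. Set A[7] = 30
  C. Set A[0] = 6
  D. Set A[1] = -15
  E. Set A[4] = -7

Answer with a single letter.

Option A: A[5] 5->-20, delta=-25, new_sum=53+(-25)=28
Option B: A[7] -10->30, delta=40, new_sum=53+(40)=93 <-- matches target
Option C: A[0] 0->6, delta=6, new_sum=53+(6)=59
Option D: A[1] 31->-15, delta=-46, new_sum=53+(-46)=7
Option E: A[4] 38->-7, delta=-45, new_sum=53+(-45)=8

Answer: B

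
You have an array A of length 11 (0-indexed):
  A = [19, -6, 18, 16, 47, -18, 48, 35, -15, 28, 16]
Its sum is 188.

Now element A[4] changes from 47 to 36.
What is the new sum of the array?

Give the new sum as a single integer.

Answer: 177

Derivation:
Old value at index 4: 47
New value at index 4: 36
Delta = 36 - 47 = -11
New sum = old_sum + delta = 188 + (-11) = 177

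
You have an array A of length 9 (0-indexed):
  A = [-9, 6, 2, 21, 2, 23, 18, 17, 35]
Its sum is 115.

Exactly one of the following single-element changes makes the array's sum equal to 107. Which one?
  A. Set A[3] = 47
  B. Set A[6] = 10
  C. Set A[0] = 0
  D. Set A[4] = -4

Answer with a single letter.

Answer: B

Derivation:
Option A: A[3] 21->47, delta=26, new_sum=115+(26)=141
Option B: A[6] 18->10, delta=-8, new_sum=115+(-8)=107 <-- matches target
Option C: A[0] -9->0, delta=9, new_sum=115+(9)=124
Option D: A[4] 2->-4, delta=-6, new_sum=115+(-6)=109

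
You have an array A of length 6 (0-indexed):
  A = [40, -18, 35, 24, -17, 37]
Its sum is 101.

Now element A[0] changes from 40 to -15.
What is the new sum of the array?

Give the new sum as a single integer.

Old value at index 0: 40
New value at index 0: -15
Delta = -15 - 40 = -55
New sum = old_sum + delta = 101 + (-55) = 46

Answer: 46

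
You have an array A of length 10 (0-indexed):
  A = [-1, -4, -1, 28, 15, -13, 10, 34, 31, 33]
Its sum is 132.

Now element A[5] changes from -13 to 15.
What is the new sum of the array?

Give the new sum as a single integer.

Answer: 160

Derivation:
Old value at index 5: -13
New value at index 5: 15
Delta = 15 - -13 = 28
New sum = old_sum + delta = 132 + (28) = 160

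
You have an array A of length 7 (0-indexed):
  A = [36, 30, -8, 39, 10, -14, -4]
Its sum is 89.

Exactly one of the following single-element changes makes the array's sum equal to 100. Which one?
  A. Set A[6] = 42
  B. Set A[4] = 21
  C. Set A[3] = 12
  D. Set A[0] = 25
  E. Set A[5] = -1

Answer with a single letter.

Answer: B

Derivation:
Option A: A[6] -4->42, delta=46, new_sum=89+(46)=135
Option B: A[4] 10->21, delta=11, new_sum=89+(11)=100 <-- matches target
Option C: A[3] 39->12, delta=-27, new_sum=89+(-27)=62
Option D: A[0] 36->25, delta=-11, new_sum=89+(-11)=78
Option E: A[5] -14->-1, delta=13, new_sum=89+(13)=102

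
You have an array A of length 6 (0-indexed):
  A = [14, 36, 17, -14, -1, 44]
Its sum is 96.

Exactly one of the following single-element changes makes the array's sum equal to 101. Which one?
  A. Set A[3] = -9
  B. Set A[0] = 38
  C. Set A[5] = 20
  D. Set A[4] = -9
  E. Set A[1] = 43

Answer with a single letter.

Answer: A

Derivation:
Option A: A[3] -14->-9, delta=5, new_sum=96+(5)=101 <-- matches target
Option B: A[0] 14->38, delta=24, new_sum=96+(24)=120
Option C: A[5] 44->20, delta=-24, new_sum=96+(-24)=72
Option D: A[4] -1->-9, delta=-8, new_sum=96+(-8)=88
Option E: A[1] 36->43, delta=7, new_sum=96+(7)=103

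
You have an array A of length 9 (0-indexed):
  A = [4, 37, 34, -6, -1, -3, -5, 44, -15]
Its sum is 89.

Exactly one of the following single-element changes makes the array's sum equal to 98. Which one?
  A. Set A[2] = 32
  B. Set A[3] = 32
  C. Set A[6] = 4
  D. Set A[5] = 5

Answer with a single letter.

Option A: A[2] 34->32, delta=-2, new_sum=89+(-2)=87
Option B: A[3] -6->32, delta=38, new_sum=89+(38)=127
Option C: A[6] -5->4, delta=9, new_sum=89+(9)=98 <-- matches target
Option D: A[5] -3->5, delta=8, new_sum=89+(8)=97

Answer: C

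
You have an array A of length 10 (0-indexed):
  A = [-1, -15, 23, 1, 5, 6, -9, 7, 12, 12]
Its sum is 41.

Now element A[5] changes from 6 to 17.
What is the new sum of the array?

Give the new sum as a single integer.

Old value at index 5: 6
New value at index 5: 17
Delta = 17 - 6 = 11
New sum = old_sum + delta = 41 + (11) = 52

Answer: 52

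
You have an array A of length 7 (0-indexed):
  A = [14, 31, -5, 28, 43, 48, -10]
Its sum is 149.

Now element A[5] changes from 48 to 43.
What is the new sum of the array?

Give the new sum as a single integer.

Answer: 144

Derivation:
Old value at index 5: 48
New value at index 5: 43
Delta = 43 - 48 = -5
New sum = old_sum + delta = 149 + (-5) = 144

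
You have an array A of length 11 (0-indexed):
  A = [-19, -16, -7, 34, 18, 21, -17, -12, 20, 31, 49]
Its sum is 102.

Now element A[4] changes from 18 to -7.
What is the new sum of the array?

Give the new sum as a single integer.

Answer: 77

Derivation:
Old value at index 4: 18
New value at index 4: -7
Delta = -7 - 18 = -25
New sum = old_sum + delta = 102 + (-25) = 77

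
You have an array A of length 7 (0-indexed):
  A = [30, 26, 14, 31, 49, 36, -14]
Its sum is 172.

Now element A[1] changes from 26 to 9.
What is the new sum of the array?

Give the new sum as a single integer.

Answer: 155

Derivation:
Old value at index 1: 26
New value at index 1: 9
Delta = 9 - 26 = -17
New sum = old_sum + delta = 172 + (-17) = 155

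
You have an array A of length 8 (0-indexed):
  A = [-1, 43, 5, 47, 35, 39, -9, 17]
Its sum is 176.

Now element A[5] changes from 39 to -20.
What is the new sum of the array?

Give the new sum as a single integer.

Answer: 117

Derivation:
Old value at index 5: 39
New value at index 5: -20
Delta = -20 - 39 = -59
New sum = old_sum + delta = 176 + (-59) = 117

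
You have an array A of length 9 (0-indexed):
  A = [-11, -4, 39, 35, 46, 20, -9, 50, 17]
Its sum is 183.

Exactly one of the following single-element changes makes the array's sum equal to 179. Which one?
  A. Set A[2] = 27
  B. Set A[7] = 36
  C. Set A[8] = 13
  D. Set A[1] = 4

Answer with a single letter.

Answer: C

Derivation:
Option A: A[2] 39->27, delta=-12, new_sum=183+(-12)=171
Option B: A[7] 50->36, delta=-14, new_sum=183+(-14)=169
Option C: A[8] 17->13, delta=-4, new_sum=183+(-4)=179 <-- matches target
Option D: A[1] -4->4, delta=8, new_sum=183+(8)=191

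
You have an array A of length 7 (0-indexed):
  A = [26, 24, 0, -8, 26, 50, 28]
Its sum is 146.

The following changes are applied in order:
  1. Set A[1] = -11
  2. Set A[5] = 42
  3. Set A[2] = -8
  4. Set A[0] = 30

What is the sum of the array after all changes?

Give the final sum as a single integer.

Answer: 99

Derivation:
Initial sum: 146
Change 1: A[1] 24 -> -11, delta = -35, sum = 111
Change 2: A[5] 50 -> 42, delta = -8, sum = 103
Change 3: A[2] 0 -> -8, delta = -8, sum = 95
Change 4: A[0] 26 -> 30, delta = 4, sum = 99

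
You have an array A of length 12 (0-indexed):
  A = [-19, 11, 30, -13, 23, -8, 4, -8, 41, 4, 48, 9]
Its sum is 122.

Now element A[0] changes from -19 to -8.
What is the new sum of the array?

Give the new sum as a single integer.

Old value at index 0: -19
New value at index 0: -8
Delta = -8 - -19 = 11
New sum = old_sum + delta = 122 + (11) = 133

Answer: 133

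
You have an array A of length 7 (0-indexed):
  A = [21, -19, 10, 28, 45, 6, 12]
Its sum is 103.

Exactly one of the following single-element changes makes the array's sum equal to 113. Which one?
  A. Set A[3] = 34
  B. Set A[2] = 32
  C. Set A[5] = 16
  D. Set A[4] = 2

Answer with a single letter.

Option A: A[3] 28->34, delta=6, new_sum=103+(6)=109
Option B: A[2] 10->32, delta=22, new_sum=103+(22)=125
Option C: A[5] 6->16, delta=10, new_sum=103+(10)=113 <-- matches target
Option D: A[4] 45->2, delta=-43, new_sum=103+(-43)=60

Answer: C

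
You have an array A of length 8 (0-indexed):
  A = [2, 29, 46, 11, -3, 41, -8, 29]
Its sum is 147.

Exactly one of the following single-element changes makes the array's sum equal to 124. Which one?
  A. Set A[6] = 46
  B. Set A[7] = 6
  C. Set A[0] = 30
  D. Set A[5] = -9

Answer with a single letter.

Option A: A[6] -8->46, delta=54, new_sum=147+(54)=201
Option B: A[7] 29->6, delta=-23, new_sum=147+(-23)=124 <-- matches target
Option C: A[0] 2->30, delta=28, new_sum=147+(28)=175
Option D: A[5] 41->-9, delta=-50, new_sum=147+(-50)=97

Answer: B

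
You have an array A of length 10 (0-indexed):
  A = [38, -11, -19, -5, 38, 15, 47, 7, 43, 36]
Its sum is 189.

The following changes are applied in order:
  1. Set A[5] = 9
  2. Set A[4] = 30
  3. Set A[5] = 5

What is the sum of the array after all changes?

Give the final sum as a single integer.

Answer: 171

Derivation:
Initial sum: 189
Change 1: A[5] 15 -> 9, delta = -6, sum = 183
Change 2: A[4] 38 -> 30, delta = -8, sum = 175
Change 3: A[5] 9 -> 5, delta = -4, sum = 171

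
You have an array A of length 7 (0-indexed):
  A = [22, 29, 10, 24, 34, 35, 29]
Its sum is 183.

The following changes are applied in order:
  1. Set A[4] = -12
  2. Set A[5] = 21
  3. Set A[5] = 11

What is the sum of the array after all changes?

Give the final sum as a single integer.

Initial sum: 183
Change 1: A[4] 34 -> -12, delta = -46, sum = 137
Change 2: A[5] 35 -> 21, delta = -14, sum = 123
Change 3: A[5] 21 -> 11, delta = -10, sum = 113

Answer: 113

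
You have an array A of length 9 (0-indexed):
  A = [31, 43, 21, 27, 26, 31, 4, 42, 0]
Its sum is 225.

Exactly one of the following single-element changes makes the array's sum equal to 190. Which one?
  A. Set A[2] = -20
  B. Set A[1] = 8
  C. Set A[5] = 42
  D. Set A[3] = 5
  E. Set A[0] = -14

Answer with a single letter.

Answer: B

Derivation:
Option A: A[2] 21->-20, delta=-41, new_sum=225+(-41)=184
Option B: A[1] 43->8, delta=-35, new_sum=225+(-35)=190 <-- matches target
Option C: A[5] 31->42, delta=11, new_sum=225+(11)=236
Option D: A[3] 27->5, delta=-22, new_sum=225+(-22)=203
Option E: A[0] 31->-14, delta=-45, new_sum=225+(-45)=180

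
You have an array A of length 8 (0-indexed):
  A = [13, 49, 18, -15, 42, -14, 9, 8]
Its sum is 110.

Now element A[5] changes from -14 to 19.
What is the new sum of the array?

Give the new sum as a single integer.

Answer: 143

Derivation:
Old value at index 5: -14
New value at index 5: 19
Delta = 19 - -14 = 33
New sum = old_sum + delta = 110 + (33) = 143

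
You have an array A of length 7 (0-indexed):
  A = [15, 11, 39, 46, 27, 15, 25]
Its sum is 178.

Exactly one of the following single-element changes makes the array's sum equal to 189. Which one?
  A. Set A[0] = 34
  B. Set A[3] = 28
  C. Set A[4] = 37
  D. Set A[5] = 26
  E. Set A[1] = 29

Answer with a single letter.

Answer: D

Derivation:
Option A: A[0] 15->34, delta=19, new_sum=178+(19)=197
Option B: A[3] 46->28, delta=-18, new_sum=178+(-18)=160
Option C: A[4] 27->37, delta=10, new_sum=178+(10)=188
Option D: A[5] 15->26, delta=11, new_sum=178+(11)=189 <-- matches target
Option E: A[1] 11->29, delta=18, new_sum=178+(18)=196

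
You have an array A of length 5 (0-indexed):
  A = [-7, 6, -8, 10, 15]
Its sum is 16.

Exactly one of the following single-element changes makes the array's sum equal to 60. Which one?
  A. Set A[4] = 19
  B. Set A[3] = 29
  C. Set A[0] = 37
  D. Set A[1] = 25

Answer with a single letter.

Answer: C

Derivation:
Option A: A[4] 15->19, delta=4, new_sum=16+(4)=20
Option B: A[3] 10->29, delta=19, new_sum=16+(19)=35
Option C: A[0] -7->37, delta=44, new_sum=16+(44)=60 <-- matches target
Option D: A[1] 6->25, delta=19, new_sum=16+(19)=35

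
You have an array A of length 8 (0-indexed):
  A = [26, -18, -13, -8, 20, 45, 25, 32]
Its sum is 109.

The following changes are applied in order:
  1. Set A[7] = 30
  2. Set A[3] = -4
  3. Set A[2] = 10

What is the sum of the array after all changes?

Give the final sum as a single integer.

Initial sum: 109
Change 1: A[7] 32 -> 30, delta = -2, sum = 107
Change 2: A[3] -8 -> -4, delta = 4, sum = 111
Change 3: A[2] -13 -> 10, delta = 23, sum = 134

Answer: 134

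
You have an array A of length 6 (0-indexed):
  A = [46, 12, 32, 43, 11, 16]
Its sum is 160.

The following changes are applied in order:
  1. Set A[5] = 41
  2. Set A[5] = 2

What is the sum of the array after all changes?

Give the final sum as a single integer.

Initial sum: 160
Change 1: A[5] 16 -> 41, delta = 25, sum = 185
Change 2: A[5] 41 -> 2, delta = -39, sum = 146

Answer: 146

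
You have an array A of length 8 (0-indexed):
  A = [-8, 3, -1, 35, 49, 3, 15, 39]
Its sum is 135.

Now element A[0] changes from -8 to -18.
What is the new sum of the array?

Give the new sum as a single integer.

Answer: 125

Derivation:
Old value at index 0: -8
New value at index 0: -18
Delta = -18 - -8 = -10
New sum = old_sum + delta = 135 + (-10) = 125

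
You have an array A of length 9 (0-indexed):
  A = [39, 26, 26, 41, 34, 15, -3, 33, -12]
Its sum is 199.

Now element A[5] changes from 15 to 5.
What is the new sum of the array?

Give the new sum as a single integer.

Answer: 189

Derivation:
Old value at index 5: 15
New value at index 5: 5
Delta = 5 - 15 = -10
New sum = old_sum + delta = 199 + (-10) = 189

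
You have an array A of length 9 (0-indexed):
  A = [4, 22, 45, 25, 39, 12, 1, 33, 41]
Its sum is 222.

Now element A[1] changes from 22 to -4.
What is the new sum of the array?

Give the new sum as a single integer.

Old value at index 1: 22
New value at index 1: -4
Delta = -4 - 22 = -26
New sum = old_sum + delta = 222 + (-26) = 196

Answer: 196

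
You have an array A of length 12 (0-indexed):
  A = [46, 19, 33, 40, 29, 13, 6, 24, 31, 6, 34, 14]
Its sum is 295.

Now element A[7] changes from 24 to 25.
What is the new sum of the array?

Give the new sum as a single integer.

Answer: 296

Derivation:
Old value at index 7: 24
New value at index 7: 25
Delta = 25 - 24 = 1
New sum = old_sum + delta = 295 + (1) = 296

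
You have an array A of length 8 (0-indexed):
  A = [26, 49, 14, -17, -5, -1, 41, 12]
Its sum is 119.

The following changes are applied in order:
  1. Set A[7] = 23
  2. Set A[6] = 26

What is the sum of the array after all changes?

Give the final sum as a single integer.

Initial sum: 119
Change 1: A[7] 12 -> 23, delta = 11, sum = 130
Change 2: A[6] 41 -> 26, delta = -15, sum = 115

Answer: 115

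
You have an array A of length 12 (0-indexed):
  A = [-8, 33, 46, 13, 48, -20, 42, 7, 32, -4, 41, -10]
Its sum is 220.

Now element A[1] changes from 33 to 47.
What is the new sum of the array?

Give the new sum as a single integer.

Answer: 234

Derivation:
Old value at index 1: 33
New value at index 1: 47
Delta = 47 - 33 = 14
New sum = old_sum + delta = 220 + (14) = 234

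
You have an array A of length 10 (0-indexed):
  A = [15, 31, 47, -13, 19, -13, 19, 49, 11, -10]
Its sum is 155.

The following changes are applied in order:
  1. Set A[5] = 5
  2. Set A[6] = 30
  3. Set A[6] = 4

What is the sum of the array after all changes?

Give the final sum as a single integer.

Answer: 158

Derivation:
Initial sum: 155
Change 1: A[5] -13 -> 5, delta = 18, sum = 173
Change 2: A[6] 19 -> 30, delta = 11, sum = 184
Change 3: A[6] 30 -> 4, delta = -26, sum = 158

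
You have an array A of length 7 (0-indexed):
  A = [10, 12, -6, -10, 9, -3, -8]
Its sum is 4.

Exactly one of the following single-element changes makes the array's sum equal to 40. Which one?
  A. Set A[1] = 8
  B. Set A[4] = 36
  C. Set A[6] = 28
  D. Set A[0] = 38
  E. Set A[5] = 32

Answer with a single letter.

Option A: A[1] 12->8, delta=-4, new_sum=4+(-4)=0
Option B: A[4] 9->36, delta=27, new_sum=4+(27)=31
Option C: A[6] -8->28, delta=36, new_sum=4+(36)=40 <-- matches target
Option D: A[0] 10->38, delta=28, new_sum=4+(28)=32
Option E: A[5] -3->32, delta=35, new_sum=4+(35)=39

Answer: C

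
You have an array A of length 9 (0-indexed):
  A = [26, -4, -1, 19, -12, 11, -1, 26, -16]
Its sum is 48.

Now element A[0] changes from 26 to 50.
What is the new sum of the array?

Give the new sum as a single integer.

Answer: 72

Derivation:
Old value at index 0: 26
New value at index 0: 50
Delta = 50 - 26 = 24
New sum = old_sum + delta = 48 + (24) = 72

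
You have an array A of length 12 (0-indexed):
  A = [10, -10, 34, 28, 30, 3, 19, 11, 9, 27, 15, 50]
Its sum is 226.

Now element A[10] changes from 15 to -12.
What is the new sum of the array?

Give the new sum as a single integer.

Old value at index 10: 15
New value at index 10: -12
Delta = -12 - 15 = -27
New sum = old_sum + delta = 226 + (-27) = 199

Answer: 199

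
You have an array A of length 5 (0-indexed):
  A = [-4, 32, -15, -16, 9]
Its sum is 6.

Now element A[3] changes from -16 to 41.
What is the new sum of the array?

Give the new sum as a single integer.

Answer: 63

Derivation:
Old value at index 3: -16
New value at index 3: 41
Delta = 41 - -16 = 57
New sum = old_sum + delta = 6 + (57) = 63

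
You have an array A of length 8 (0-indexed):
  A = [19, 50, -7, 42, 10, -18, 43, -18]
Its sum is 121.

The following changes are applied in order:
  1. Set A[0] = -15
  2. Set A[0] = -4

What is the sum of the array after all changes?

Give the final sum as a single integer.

Answer: 98

Derivation:
Initial sum: 121
Change 1: A[0] 19 -> -15, delta = -34, sum = 87
Change 2: A[0] -15 -> -4, delta = 11, sum = 98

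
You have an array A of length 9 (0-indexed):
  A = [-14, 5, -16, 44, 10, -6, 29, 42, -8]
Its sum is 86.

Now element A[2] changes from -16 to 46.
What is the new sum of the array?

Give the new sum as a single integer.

Old value at index 2: -16
New value at index 2: 46
Delta = 46 - -16 = 62
New sum = old_sum + delta = 86 + (62) = 148

Answer: 148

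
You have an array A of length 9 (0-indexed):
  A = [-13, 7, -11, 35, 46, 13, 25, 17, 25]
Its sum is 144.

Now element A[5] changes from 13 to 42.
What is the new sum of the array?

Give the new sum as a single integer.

Answer: 173

Derivation:
Old value at index 5: 13
New value at index 5: 42
Delta = 42 - 13 = 29
New sum = old_sum + delta = 144 + (29) = 173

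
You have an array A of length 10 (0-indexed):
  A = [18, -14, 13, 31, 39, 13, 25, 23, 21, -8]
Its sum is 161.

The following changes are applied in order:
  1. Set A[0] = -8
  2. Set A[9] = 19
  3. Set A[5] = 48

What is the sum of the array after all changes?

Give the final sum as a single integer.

Initial sum: 161
Change 1: A[0] 18 -> -8, delta = -26, sum = 135
Change 2: A[9] -8 -> 19, delta = 27, sum = 162
Change 3: A[5] 13 -> 48, delta = 35, sum = 197

Answer: 197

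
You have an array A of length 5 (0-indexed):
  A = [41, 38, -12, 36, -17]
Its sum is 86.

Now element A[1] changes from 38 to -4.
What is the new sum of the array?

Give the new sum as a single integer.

Old value at index 1: 38
New value at index 1: -4
Delta = -4 - 38 = -42
New sum = old_sum + delta = 86 + (-42) = 44

Answer: 44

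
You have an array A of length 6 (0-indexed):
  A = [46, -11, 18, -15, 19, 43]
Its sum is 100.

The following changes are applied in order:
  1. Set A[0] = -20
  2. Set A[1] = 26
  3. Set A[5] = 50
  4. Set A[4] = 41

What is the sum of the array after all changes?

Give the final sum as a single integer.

Initial sum: 100
Change 1: A[0] 46 -> -20, delta = -66, sum = 34
Change 2: A[1] -11 -> 26, delta = 37, sum = 71
Change 3: A[5] 43 -> 50, delta = 7, sum = 78
Change 4: A[4] 19 -> 41, delta = 22, sum = 100

Answer: 100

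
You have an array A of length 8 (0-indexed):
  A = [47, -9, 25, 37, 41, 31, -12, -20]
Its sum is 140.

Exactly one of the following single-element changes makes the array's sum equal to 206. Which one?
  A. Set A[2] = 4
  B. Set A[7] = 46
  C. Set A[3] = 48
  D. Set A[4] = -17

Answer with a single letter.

Option A: A[2] 25->4, delta=-21, new_sum=140+(-21)=119
Option B: A[7] -20->46, delta=66, new_sum=140+(66)=206 <-- matches target
Option C: A[3] 37->48, delta=11, new_sum=140+(11)=151
Option D: A[4] 41->-17, delta=-58, new_sum=140+(-58)=82

Answer: B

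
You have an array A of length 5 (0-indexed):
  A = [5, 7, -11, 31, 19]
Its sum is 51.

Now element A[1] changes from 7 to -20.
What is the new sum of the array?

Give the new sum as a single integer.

Old value at index 1: 7
New value at index 1: -20
Delta = -20 - 7 = -27
New sum = old_sum + delta = 51 + (-27) = 24

Answer: 24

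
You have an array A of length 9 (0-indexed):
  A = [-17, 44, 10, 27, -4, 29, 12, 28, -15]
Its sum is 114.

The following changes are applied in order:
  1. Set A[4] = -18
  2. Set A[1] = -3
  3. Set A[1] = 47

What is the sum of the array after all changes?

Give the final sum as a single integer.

Initial sum: 114
Change 1: A[4] -4 -> -18, delta = -14, sum = 100
Change 2: A[1] 44 -> -3, delta = -47, sum = 53
Change 3: A[1] -3 -> 47, delta = 50, sum = 103

Answer: 103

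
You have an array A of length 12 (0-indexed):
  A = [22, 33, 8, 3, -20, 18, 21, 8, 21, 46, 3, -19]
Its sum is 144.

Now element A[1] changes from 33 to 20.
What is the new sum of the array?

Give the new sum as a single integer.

Old value at index 1: 33
New value at index 1: 20
Delta = 20 - 33 = -13
New sum = old_sum + delta = 144 + (-13) = 131

Answer: 131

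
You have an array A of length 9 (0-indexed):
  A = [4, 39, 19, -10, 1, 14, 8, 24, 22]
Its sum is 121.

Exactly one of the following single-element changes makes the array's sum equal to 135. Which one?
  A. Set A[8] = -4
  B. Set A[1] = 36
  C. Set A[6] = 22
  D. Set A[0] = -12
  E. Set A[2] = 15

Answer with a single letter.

Answer: C

Derivation:
Option A: A[8] 22->-4, delta=-26, new_sum=121+(-26)=95
Option B: A[1] 39->36, delta=-3, new_sum=121+(-3)=118
Option C: A[6] 8->22, delta=14, new_sum=121+(14)=135 <-- matches target
Option D: A[0] 4->-12, delta=-16, new_sum=121+(-16)=105
Option E: A[2] 19->15, delta=-4, new_sum=121+(-4)=117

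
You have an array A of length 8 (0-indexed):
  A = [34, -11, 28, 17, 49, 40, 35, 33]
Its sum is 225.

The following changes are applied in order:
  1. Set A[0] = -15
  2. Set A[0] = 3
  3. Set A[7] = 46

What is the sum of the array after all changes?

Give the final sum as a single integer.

Initial sum: 225
Change 1: A[0] 34 -> -15, delta = -49, sum = 176
Change 2: A[0] -15 -> 3, delta = 18, sum = 194
Change 3: A[7] 33 -> 46, delta = 13, sum = 207

Answer: 207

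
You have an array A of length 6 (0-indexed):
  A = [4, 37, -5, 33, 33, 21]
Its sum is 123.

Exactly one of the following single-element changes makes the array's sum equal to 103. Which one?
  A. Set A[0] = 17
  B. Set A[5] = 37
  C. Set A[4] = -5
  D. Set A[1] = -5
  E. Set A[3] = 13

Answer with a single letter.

Option A: A[0] 4->17, delta=13, new_sum=123+(13)=136
Option B: A[5] 21->37, delta=16, new_sum=123+(16)=139
Option C: A[4] 33->-5, delta=-38, new_sum=123+(-38)=85
Option D: A[1] 37->-5, delta=-42, new_sum=123+(-42)=81
Option E: A[3] 33->13, delta=-20, new_sum=123+(-20)=103 <-- matches target

Answer: E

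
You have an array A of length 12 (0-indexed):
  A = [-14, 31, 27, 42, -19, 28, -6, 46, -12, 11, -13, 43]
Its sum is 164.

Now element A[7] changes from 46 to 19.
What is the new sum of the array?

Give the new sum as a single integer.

Answer: 137

Derivation:
Old value at index 7: 46
New value at index 7: 19
Delta = 19 - 46 = -27
New sum = old_sum + delta = 164 + (-27) = 137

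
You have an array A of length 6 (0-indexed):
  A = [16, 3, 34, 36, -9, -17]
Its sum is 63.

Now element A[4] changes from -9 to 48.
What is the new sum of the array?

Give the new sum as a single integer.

Old value at index 4: -9
New value at index 4: 48
Delta = 48 - -9 = 57
New sum = old_sum + delta = 63 + (57) = 120

Answer: 120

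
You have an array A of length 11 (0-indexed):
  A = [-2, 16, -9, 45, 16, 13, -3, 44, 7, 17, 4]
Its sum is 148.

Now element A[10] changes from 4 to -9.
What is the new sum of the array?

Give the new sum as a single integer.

Answer: 135

Derivation:
Old value at index 10: 4
New value at index 10: -9
Delta = -9 - 4 = -13
New sum = old_sum + delta = 148 + (-13) = 135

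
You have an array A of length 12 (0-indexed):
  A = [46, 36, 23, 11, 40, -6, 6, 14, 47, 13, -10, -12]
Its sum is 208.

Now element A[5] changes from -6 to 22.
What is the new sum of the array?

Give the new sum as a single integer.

Old value at index 5: -6
New value at index 5: 22
Delta = 22 - -6 = 28
New sum = old_sum + delta = 208 + (28) = 236

Answer: 236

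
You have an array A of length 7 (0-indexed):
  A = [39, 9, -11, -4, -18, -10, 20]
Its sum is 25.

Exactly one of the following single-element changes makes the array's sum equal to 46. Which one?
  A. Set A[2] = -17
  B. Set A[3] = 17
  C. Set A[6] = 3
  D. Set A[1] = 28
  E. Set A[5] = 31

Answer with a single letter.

Answer: B

Derivation:
Option A: A[2] -11->-17, delta=-6, new_sum=25+(-6)=19
Option B: A[3] -4->17, delta=21, new_sum=25+(21)=46 <-- matches target
Option C: A[6] 20->3, delta=-17, new_sum=25+(-17)=8
Option D: A[1] 9->28, delta=19, new_sum=25+(19)=44
Option E: A[5] -10->31, delta=41, new_sum=25+(41)=66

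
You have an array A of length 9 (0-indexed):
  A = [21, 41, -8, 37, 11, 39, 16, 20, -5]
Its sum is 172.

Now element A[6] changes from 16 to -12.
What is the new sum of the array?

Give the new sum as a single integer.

Answer: 144

Derivation:
Old value at index 6: 16
New value at index 6: -12
Delta = -12 - 16 = -28
New sum = old_sum + delta = 172 + (-28) = 144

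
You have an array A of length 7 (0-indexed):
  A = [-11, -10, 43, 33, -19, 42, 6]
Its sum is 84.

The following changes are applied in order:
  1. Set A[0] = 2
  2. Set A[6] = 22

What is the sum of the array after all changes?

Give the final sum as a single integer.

Initial sum: 84
Change 1: A[0] -11 -> 2, delta = 13, sum = 97
Change 2: A[6] 6 -> 22, delta = 16, sum = 113

Answer: 113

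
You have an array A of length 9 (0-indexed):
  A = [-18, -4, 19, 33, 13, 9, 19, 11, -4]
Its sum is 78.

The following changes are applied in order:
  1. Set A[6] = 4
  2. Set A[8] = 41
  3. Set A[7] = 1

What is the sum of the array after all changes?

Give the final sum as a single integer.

Initial sum: 78
Change 1: A[6] 19 -> 4, delta = -15, sum = 63
Change 2: A[8] -4 -> 41, delta = 45, sum = 108
Change 3: A[7] 11 -> 1, delta = -10, sum = 98

Answer: 98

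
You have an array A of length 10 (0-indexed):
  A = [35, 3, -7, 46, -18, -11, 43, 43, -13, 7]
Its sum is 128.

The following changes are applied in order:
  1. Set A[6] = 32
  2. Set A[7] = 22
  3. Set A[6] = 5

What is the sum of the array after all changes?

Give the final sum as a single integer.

Initial sum: 128
Change 1: A[6] 43 -> 32, delta = -11, sum = 117
Change 2: A[7] 43 -> 22, delta = -21, sum = 96
Change 3: A[6] 32 -> 5, delta = -27, sum = 69

Answer: 69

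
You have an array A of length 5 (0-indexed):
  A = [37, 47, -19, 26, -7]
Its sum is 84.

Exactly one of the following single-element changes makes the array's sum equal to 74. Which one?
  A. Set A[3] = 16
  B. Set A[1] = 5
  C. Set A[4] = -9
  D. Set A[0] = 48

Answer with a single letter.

Option A: A[3] 26->16, delta=-10, new_sum=84+(-10)=74 <-- matches target
Option B: A[1] 47->5, delta=-42, new_sum=84+(-42)=42
Option C: A[4] -7->-9, delta=-2, new_sum=84+(-2)=82
Option D: A[0] 37->48, delta=11, new_sum=84+(11)=95

Answer: A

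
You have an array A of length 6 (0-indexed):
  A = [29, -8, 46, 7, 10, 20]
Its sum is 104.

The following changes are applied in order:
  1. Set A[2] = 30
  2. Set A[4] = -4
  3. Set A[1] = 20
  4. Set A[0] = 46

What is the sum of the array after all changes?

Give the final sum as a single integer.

Answer: 119

Derivation:
Initial sum: 104
Change 1: A[2] 46 -> 30, delta = -16, sum = 88
Change 2: A[4] 10 -> -4, delta = -14, sum = 74
Change 3: A[1] -8 -> 20, delta = 28, sum = 102
Change 4: A[0] 29 -> 46, delta = 17, sum = 119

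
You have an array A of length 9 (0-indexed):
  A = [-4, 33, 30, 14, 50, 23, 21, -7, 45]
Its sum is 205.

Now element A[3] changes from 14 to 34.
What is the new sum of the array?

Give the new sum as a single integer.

Answer: 225

Derivation:
Old value at index 3: 14
New value at index 3: 34
Delta = 34 - 14 = 20
New sum = old_sum + delta = 205 + (20) = 225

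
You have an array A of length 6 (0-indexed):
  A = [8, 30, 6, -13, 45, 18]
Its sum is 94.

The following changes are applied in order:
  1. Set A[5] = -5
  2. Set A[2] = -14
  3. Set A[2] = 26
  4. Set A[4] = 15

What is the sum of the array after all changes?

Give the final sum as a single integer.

Answer: 61

Derivation:
Initial sum: 94
Change 1: A[5] 18 -> -5, delta = -23, sum = 71
Change 2: A[2] 6 -> -14, delta = -20, sum = 51
Change 3: A[2] -14 -> 26, delta = 40, sum = 91
Change 4: A[4] 45 -> 15, delta = -30, sum = 61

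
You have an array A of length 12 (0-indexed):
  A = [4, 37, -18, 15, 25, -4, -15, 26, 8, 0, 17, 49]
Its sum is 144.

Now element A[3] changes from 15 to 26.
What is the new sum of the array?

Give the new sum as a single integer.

Old value at index 3: 15
New value at index 3: 26
Delta = 26 - 15 = 11
New sum = old_sum + delta = 144 + (11) = 155

Answer: 155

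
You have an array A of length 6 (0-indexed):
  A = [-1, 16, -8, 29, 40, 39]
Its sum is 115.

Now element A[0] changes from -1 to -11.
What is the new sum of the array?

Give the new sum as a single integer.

Old value at index 0: -1
New value at index 0: -11
Delta = -11 - -1 = -10
New sum = old_sum + delta = 115 + (-10) = 105

Answer: 105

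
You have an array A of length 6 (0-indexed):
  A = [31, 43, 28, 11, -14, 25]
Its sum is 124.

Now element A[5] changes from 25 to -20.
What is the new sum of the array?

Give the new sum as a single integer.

Old value at index 5: 25
New value at index 5: -20
Delta = -20 - 25 = -45
New sum = old_sum + delta = 124 + (-45) = 79

Answer: 79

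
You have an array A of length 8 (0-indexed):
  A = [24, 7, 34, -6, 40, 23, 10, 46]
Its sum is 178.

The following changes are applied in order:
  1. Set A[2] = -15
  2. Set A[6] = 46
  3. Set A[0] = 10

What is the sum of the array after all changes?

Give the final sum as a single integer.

Answer: 151

Derivation:
Initial sum: 178
Change 1: A[2] 34 -> -15, delta = -49, sum = 129
Change 2: A[6] 10 -> 46, delta = 36, sum = 165
Change 3: A[0] 24 -> 10, delta = -14, sum = 151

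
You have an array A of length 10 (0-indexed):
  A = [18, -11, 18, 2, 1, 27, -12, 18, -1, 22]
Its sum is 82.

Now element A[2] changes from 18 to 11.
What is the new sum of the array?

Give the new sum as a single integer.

Old value at index 2: 18
New value at index 2: 11
Delta = 11 - 18 = -7
New sum = old_sum + delta = 82 + (-7) = 75

Answer: 75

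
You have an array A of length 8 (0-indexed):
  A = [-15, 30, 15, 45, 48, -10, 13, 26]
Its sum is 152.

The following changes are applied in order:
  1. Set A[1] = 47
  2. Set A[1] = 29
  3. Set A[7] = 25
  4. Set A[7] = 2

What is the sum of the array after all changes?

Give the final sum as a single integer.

Answer: 127

Derivation:
Initial sum: 152
Change 1: A[1] 30 -> 47, delta = 17, sum = 169
Change 2: A[1] 47 -> 29, delta = -18, sum = 151
Change 3: A[7] 26 -> 25, delta = -1, sum = 150
Change 4: A[7] 25 -> 2, delta = -23, sum = 127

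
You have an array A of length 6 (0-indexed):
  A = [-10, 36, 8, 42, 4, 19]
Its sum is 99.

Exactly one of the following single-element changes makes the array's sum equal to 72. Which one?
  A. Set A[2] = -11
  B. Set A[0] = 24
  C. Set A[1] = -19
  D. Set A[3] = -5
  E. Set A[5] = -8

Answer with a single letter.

Answer: E

Derivation:
Option A: A[2] 8->-11, delta=-19, new_sum=99+(-19)=80
Option B: A[0] -10->24, delta=34, new_sum=99+(34)=133
Option C: A[1] 36->-19, delta=-55, new_sum=99+(-55)=44
Option D: A[3] 42->-5, delta=-47, new_sum=99+(-47)=52
Option E: A[5] 19->-8, delta=-27, new_sum=99+(-27)=72 <-- matches target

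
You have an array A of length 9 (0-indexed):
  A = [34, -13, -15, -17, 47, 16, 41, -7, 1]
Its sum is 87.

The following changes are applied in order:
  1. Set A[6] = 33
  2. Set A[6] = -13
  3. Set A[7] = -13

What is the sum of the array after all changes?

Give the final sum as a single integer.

Initial sum: 87
Change 1: A[6] 41 -> 33, delta = -8, sum = 79
Change 2: A[6] 33 -> -13, delta = -46, sum = 33
Change 3: A[7] -7 -> -13, delta = -6, sum = 27

Answer: 27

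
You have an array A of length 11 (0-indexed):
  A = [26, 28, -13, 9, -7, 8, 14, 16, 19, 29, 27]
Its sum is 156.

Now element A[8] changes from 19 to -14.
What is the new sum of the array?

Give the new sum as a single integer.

Old value at index 8: 19
New value at index 8: -14
Delta = -14 - 19 = -33
New sum = old_sum + delta = 156 + (-33) = 123

Answer: 123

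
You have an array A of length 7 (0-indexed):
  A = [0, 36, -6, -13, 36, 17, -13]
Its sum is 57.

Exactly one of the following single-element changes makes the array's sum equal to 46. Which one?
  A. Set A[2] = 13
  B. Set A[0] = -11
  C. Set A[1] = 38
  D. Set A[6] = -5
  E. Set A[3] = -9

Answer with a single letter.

Answer: B

Derivation:
Option A: A[2] -6->13, delta=19, new_sum=57+(19)=76
Option B: A[0] 0->-11, delta=-11, new_sum=57+(-11)=46 <-- matches target
Option C: A[1] 36->38, delta=2, new_sum=57+(2)=59
Option D: A[6] -13->-5, delta=8, new_sum=57+(8)=65
Option E: A[3] -13->-9, delta=4, new_sum=57+(4)=61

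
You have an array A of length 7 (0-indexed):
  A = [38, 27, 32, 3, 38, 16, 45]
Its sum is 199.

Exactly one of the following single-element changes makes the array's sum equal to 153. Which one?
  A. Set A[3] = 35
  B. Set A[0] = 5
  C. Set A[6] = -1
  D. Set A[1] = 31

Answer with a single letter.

Answer: C

Derivation:
Option A: A[3] 3->35, delta=32, new_sum=199+(32)=231
Option B: A[0] 38->5, delta=-33, new_sum=199+(-33)=166
Option C: A[6] 45->-1, delta=-46, new_sum=199+(-46)=153 <-- matches target
Option D: A[1] 27->31, delta=4, new_sum=199+(4)=203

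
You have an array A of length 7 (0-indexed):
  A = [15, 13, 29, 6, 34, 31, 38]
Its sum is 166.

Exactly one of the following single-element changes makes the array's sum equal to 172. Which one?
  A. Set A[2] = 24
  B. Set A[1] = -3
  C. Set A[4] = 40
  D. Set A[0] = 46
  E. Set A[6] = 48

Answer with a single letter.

Option A: A[2] 29->24, delta=-5, new_sum=166+(-5)=161
Option B: A[1] 13->-3, delta=-16, new_sum=166+(-16)=150
Option C: A[4] 34->40, delta=6, new_sum=166+(6)=172 <-- matches target
Option D: A[0] 15->46, delta=31, new_sum=166+(31)=197
Option E: A[6] 38->48, delta=10, new_sum=166+(10)=176

Answer: C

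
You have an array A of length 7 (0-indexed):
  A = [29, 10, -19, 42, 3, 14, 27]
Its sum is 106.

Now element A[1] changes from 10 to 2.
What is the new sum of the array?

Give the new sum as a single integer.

Old value at index 1: 10
New value at index 1: 2
Delta = 2 - 10 = -8
New sum = old_sum + delta = 106 + (-8) = 98

Answer: 98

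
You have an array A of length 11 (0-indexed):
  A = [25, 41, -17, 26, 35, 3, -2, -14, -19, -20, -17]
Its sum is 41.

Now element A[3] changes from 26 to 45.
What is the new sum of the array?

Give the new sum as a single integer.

Answer: 60

Derivation:
Old value at index 3: 26
New value at index 3: 45
Delta = 45 - 26 = 19
New sum = old_sum + delta = 41 + (19) = 60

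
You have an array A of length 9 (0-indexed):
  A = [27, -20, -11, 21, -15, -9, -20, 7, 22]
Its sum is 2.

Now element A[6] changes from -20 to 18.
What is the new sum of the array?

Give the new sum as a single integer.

Old value at index 6: -20
New value at index 6: 18
Delta = 18 - -20 = 38
New sum = old_sum + delta = 2 + (38) = 40

Answer: 40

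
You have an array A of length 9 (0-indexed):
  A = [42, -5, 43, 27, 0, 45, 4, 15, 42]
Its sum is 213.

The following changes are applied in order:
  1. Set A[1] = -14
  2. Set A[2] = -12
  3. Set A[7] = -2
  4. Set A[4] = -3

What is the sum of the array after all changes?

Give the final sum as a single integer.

Initial sum: 213
Change 1: A[1] -5 -> -14, delta = -9, sum = 204
Change 2: A[2] 43 -> -12, delta = -55, sum = 149
Change 3: A[7] 15 -> -2, delta = -17, sum = 132
Change 4: A[4] 0 -> -3, delta = -3, sum = 129

Answer: 129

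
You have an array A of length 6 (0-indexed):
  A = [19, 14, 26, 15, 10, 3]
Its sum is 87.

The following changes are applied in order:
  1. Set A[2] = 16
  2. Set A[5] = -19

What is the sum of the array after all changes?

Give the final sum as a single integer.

Initial sum: 87
Change 1: A[2] 26 -> 16, delta = -10, sum = 77
Change 2: A[5] 3 -> -19, delta = -22, sum = 55

Answer: 55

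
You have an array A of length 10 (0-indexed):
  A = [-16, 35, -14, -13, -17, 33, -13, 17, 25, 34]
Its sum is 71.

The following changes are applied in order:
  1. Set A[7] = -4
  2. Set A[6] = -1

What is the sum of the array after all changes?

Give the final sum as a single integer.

Answer: 62

Derivation:
Initial sum: 71
Change 1: A[7] 17 -> -4, delta = -21, sum = 50
Change 2: A[6] -13 -> -1, delta = 12, sum = 62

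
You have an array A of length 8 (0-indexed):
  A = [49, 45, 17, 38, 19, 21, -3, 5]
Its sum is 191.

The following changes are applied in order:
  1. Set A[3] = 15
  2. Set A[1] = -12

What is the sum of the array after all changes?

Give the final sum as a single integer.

Initial sum: 191
Change 1: A[3] 38 -> 15, delta = -23, sum = 168
Change 2: A[1] 45 -> -12, delta = -57, sum = 111

Answer: 111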